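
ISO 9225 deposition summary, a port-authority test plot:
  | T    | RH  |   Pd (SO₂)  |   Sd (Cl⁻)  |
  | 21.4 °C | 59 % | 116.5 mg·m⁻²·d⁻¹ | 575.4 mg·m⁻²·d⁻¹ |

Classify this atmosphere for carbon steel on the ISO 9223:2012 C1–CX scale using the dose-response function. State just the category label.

carbon steel: f(T) = -0.054·(T−10) [T>10 °C] = -0.6156
  sulphur-dioxide contribution → 36.95 μm/a
  chloride contribution → 86.52 μm/a
  ⇒ r_corr(carbon steel) = 123.5 μm/a
Category bounds: 80…200 μm/a bracket r_corr ⇒ C5

C5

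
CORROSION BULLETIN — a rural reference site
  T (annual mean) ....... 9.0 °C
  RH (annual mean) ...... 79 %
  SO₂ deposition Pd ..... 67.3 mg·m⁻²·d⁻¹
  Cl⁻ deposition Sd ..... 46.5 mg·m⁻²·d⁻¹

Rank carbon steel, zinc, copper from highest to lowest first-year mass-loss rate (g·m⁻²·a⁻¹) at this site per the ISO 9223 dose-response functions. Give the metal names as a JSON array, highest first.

carbon steel: T≤10 °C ⇒ hinge +0.150·(9.0−10) = -0.1500
  sulphur-dioxide contribution → 66.01 μm/a
  chloride contribution → 21.43 μm/a
  total first-year rate 87.43 μm/a
  mass loss = 87.43 μm/a × 7.85 g/cm³ = 686.4 g·m⁻²·a⁻¹
zinc: temperature factor f = +0.038·(-1.0) = -0.0380
  sulphur-dioxide contribution → 2.997 μm/a
  chloride contribution → 0.6312 μm/a
  total first-year rate 3.628 μm/a
  mass loss = 3.628 μm/a × 7.14 g/cm³ = 25.9 g·m⁻²·a⁻¹
copper: f(T) = +0.126·(T−10) [T≤10 °C] = -0.1260
  sulphur-dioxide contribution → 1.476 μm/a
  chloride contribution → 0.772 μm/a
  total first-year rate 2.248 μm/a
  mass loss = 2.248 μm/a × 8.96 g/cm³ = 20.14 g·m⁻²·a⁻¹
Ordering by g·m⁻²·a⁻¹: carbon steel (686) > zinc (25.9) > copper (20.1)

["carbon steel", "zinc", "copper"]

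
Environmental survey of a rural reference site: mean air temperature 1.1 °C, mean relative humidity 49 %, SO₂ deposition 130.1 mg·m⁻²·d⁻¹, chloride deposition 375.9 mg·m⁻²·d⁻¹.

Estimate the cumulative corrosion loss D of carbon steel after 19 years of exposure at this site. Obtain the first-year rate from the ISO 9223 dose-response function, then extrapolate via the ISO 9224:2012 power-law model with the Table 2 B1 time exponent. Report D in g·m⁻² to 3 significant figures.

D(19) = 1.35e+03 g·m⁻²

carbon steel: f(T) = +0.150·(T−10) [T≤10 °C] = -1.3350
  sulphur-dioxide contribution → 15.6 μm/a
  chloride contribution → 21.21 μm/a
  total first-year rate 36.81 μm/a
Long-term exponent b (ISO 9224 Table 2, B1) = 0.523
  D(19) = 36.81 × 19^0.523 = 36.81 × 4.664 = 171.7 μm
  Mass loss = 171.7 μm × 7.85 g/cm³ = 1348 g·m⁻²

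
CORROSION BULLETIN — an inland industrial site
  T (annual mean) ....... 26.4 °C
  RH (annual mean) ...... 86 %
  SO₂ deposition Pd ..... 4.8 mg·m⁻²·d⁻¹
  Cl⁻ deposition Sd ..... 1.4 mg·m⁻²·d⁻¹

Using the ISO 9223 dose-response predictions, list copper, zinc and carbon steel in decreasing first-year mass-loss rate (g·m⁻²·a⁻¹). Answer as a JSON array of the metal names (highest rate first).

copper: T>10 °C ⇒ hinge -0.080·(26.4−10) = -1.3120
  sulphur-dioxide contribution → 0.3429 μm/a
  chloride contribution → 0.9048 μm/a
  ⇒ r_corr(copper) = 1.248 μm/a
  mass loss = 1.248 μm/a × 8.96 g/cm³ = 11.18 g·m⁻²·a⁻¹
zinc: temperature factor f = -0.071·(16.4) = -1.1644
  sulphur-dioxide contribution → 0.4195 μm/a
  chloride contribution → 0.3978 μm/a
  ⇒ r_corr(zinc) = 0.8173 μm/a
  mass loss = 0.8173 μm/a × 7.14 g/cm³ = 5.836 g·m⁻²·a⁻¹
carbon steel: f(T) = -0.054·(T−10) [T>10 °C] = -0.8856
  sulphur-dioxide contribution → 9.217 μm/a
  chloride contribution → 6.171 μm/a
  total first-year rate 15.39 μm/a
  mass loss = 15.39 μm/a × 7.85 g/cm³ = 120.8 g·m⁻²·a⁻¹
Ordering by g·m⁻²·a⁻¹: carbon steel (121) > copper (11.2) > zinc (5.84)

["carbon steel", "copper", "zinc"]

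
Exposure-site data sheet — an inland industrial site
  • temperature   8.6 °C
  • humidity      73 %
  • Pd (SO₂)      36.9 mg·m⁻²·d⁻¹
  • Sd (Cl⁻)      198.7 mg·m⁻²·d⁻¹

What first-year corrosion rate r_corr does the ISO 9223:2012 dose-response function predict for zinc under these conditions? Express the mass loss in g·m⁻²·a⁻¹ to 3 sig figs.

r_corr = 21.8 g·m⁻²·a⁻¹

zinc: temperature factor f = +0.038·(-1.4) = -0.0532
  sulphur-dioxide contribution → 1.719 μm/a
  chloride contribution → 1.331 μm/a
  total first-year rate 3.05 μm/a
Convert to mass loss: 3.05 μm/a × 7.14 g/cm³ = 21.78 g·m⁻²·a⁻¹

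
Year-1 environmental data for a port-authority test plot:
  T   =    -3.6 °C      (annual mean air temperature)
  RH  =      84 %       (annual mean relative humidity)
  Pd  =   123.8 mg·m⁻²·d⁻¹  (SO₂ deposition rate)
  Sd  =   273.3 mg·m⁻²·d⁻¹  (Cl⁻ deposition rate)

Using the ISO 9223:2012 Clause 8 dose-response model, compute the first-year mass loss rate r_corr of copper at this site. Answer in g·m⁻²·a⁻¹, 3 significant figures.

r_corr = 11.5 g·m⁻²·a⁻¹

copper: temperature factor f = +0.126·(-13.6) = -1.7136
  Pd branch = 0.0053·Pd^0.26·e^(0.059·RH+f) = 0.4748 μm/a
  Cl⁻ term: 0.01025·273.3^0.27·exp(0.036·84+0.049·-3.6) = 0.8041
  sum: 0.4748 + 0.8041 → r_corr = 1.279 μm/a
Convert to mass loss: 1.279 μm/a × 8.96 g/cm³ = 11.46 g·m⁻²·a⁻¹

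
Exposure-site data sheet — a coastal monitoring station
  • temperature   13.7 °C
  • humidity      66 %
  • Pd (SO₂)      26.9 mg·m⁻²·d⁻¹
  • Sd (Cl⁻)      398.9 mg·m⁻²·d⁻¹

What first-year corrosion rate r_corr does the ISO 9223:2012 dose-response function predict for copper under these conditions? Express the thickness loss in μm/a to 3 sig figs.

r_corr = 1.54 μm/a

copper: temperature factor f = -0.080·(3.7) = -0.2960
  SO₂ term: 0.0053·26.9^0.26·exp(0.059·66-0.2960) = 0.4556
  Sd branch = 0.01025·Sd^0.27·e^(0.036·RH+0.049·T) = 1.087 μm/a
  r_corr = 0.4556 + 1.087 = 1.543 μm/a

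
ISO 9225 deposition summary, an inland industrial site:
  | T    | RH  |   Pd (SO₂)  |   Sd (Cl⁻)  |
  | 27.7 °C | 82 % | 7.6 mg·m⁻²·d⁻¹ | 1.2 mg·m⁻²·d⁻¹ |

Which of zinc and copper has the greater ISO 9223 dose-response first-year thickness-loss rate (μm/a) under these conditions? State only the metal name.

zinc: T>10 °C ⇒ hinge -0.071·(27.7−10) = -1.2567
  SO₂ term: 0.0129·7.6^0.44·exp(0.046·82-1.2567) = 0.3895
  Sd branch = 0.0175·Sd^0.57·e^(0.008·RH+0.085·T) = 0.3941 μm/a
  r_corr = 0.3895 + 0.3941 = 0.7836 μm/a
copper: temperature factor f = -0.080·(17.7) = -1.4160
  Pd branch = 0.0053·Pd^0.26·e^(0.059·RH+f) = 0.2751 μm/a
  Sd branch = 0.01025·Sd^0.27·e^(0.036·RH+0.049·T) = 0.801 μm/a
  sum: 0.2751 + 0.801 → r_corr = 1.076 μm/a
Ordering by μm/a: copper (1.08) > zinc (0.784)

copper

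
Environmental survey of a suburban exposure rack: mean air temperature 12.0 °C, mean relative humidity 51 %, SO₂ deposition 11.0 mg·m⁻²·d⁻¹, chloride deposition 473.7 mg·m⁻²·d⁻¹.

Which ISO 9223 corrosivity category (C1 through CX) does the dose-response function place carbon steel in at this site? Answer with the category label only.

carbon steel: temperature factor f = -0.054·(2.0) = -0.1080
  Pd branch = 1.77·Pd^0.52·e^(0.02·RH+f) = 15.33 μm/a
  Sd branch = 0.102·Sd^0.62·e^(0.033·RH+0.04·T) = 40.44 μm/a
  sum: 15.33 + 40.44 → r_corr = 55.77 μm/a
55.8 μm/a falls in (50, 80] for carbon steel → category C4

C4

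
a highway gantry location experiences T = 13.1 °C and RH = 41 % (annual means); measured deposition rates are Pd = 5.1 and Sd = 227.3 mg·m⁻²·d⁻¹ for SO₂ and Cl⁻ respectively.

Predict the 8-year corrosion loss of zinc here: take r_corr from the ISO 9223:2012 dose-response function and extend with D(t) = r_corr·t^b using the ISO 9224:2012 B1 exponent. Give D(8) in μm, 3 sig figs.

D(8) = 9.60 μm

zinc: temperature factor f = -0.071·(3.1) = -0.2201
  Pd branch = 0.0129·Pd^0.44·e^(0.046·RH+f) = 0.1398 μm/a
  Sd branch = 0.0175·Sd^0.57·e^(0.008·RH+0.085·T) = 1.631 μm/a
  sum: 0.1398 + 1.631 → r_corr = 1.77 μm/a
ISO 9224: D(t) = r_corr · t^b with b = 0.813 (zinc, B1)
  D(8) = 1.77 × 8^0.813 = 1.77 × 5.423 = 9.6 μm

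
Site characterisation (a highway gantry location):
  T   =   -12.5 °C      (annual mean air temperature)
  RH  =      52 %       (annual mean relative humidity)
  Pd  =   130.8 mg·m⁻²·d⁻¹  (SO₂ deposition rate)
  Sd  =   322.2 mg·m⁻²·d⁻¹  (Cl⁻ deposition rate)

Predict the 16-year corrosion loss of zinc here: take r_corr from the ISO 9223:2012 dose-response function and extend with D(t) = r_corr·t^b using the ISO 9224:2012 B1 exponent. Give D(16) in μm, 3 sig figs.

D(16) = 7.23 μm

zinc: f(T) = +0.038·(T−10) [T≤10 °C] = -0.8550
  sulphur-dioxide contribution → 0.5122 μm/a
  chloride contribution → 0.2465 μm/a
  ⇒ r_corr(zinc) = 0.7587 μm/a
Long-term exponent b (ISO 9224 Table 2, B1) = 0.813
  D(16) = 0.7587 × 16^0.813 = 0.7587 × 9.527 = 7.228 μm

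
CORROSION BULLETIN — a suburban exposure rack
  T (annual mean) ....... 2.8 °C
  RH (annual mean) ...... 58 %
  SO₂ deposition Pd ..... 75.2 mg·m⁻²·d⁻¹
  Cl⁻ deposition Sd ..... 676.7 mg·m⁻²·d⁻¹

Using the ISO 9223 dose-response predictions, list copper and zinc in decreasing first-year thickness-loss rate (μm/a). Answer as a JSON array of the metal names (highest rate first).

copper: f(T) = +0.126·(T−10) [T≤10 °C] = -0.9072
  SO₂ term: 0.0053·75.2^0.26·exp(0.059·58-0.9072) = 0.2015
  Cl⁻ term: 0.01025·676.7^0.27·exp(0.036·58+0.049·2.8) = 0.5512
  r_corr = 0.2015 + 0.5512 = 0.7527 μm/a
zinc: temperature factor f = +0.038·(-7.2) = -0.2736
  SO₂ term: 0.0129·75.2^0.44·exp(0.046·58-0.2736) = 0.9462
  Sd branch = 0.0175·Sd^0.57·e^(0.008·RH+0.085·T) = 1.45 μm/a
  sum: 0.9462 + 1.45 → r_corr = 2.396 μm/a
Ordering by μm/a: zinc (2.4) > copper (0.753)

["zinc", "copper"]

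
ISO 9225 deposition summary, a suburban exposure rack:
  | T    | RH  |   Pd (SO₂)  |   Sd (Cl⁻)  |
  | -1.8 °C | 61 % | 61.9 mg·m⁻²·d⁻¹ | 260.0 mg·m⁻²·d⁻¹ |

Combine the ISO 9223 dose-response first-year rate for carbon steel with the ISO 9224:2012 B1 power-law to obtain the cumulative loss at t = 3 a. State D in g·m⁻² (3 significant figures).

carbon steel: T≤10 °C ⇒ hinge +0.150·(-1.8−10) = -1.7700
  Pd branch = 1.77·Pd^0.52·e^(0.02·RH+f) = 8.726 μm/a
  Sd branch = 0.102·Sd^0.62·e^(0.033·RH+0.04·T) = 22.33 μm/a
  r_corr = 8.726 + 22.33 = 31.05 μm/a
Power-law: D(3) = r_corr · 3^0.523
  D(3) = 31.05 × 3^0.523 = 31.05 × 1.776 = 55.16 μm
  Mass loss = 55.16 μm × 7.85 g/cm³ = 433 g·m⁻²

D(3) = 433 g·m⁻²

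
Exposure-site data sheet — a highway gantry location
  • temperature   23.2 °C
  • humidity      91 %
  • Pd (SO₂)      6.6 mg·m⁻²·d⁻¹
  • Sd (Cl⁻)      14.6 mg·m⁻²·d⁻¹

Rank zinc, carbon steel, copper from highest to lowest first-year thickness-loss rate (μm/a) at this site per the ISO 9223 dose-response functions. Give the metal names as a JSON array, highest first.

["carbon steel", "copper", "zinc"]

zinc: temperature factor f = -0.071·(13.2) = -0.9372
  SO₂ term: 0.0129·6.6^0.44·exp(0.046·91-0.9372) = 0.7623
  Sd branch = 0.0175·Sd^0.57·e^(0.008·RH+0.085·T) = 1.2 μm/a
  sum: 0.7623 + 1.2 → r_corr = 1.963 μm/a
carbon steel: temperature factor f = -0.054·(13.2) = -0.7128
  Pd branch = 1.77·Pd^0.52·e^(0.02·RH+f) = 14.29 μm/a
  Cl⁻ term: 0.102·14.6^0.62·exp(0.033·91+0.04·23.2) = 27.4
  sum: 14.29 + 27.4 → r_corr = 41.69 μm/a
copper: T>10 °C ⇒ hinge -0.080·(23.2−10) = -1.0560
  Pd branch = 0.0053·Pd^0.26·e^(0.059·RH+f) = 0.6464 μm/a
  Sd branch = 0.01025·Sd^0.27·e^(0.036·RH+0.049·T) = 1.744 μm/a
  r_corr = 0.6464 + 1.744 = 2.39 μm/a
Ordering by μm/a: carbon steel (41.7) > copper (2.39) > zinc (1.96)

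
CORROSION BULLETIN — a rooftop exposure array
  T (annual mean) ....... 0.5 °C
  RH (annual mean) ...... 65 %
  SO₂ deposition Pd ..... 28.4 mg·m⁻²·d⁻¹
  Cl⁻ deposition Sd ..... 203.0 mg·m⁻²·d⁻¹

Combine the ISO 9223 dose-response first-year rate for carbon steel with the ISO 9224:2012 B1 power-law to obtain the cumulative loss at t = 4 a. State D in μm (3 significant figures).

carbon steel: temperature factor f = +0.150·(-9.5) = -1.4250
  sulphur-dioxide contribution → 8.9 μm/a
  chloride contribution → 23.96 μm/a
  total first-year rate 32.86 μm/a
Long-term exponent b (ISO 9224 Table 2, B1) = 0.523
  D(4) = 32.86 × 4^0.523 = 32.86 × 2.065 = 67.85 μm

D(4) = 67.9 μm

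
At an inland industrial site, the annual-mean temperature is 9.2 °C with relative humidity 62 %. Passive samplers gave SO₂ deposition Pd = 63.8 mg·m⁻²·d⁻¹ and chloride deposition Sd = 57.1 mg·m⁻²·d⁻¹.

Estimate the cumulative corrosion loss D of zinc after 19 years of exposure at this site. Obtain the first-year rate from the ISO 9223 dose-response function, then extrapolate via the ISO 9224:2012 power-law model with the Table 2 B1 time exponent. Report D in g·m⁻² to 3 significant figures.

zinc: T≤10 °C ⇒ hinge +0.038·(9.2−10) = -0.0304
  Pd branch = 0.0129·Pd^0.44·e^(0.046·RH+f) = 1.349 μm/a
  Sd branch = 0.0175·Sd^0.57·e^(0.008·RH+0.085·T) = 0.63 μm/a
  sum: 1.349 + 0.63 → r_corr = 1.979 μm/a
ISO 9224: D(t) = r_corr · t^b with b = 0.813 (zinc, B1)
  D(19) = 1.979 × 19^0.813 = 1.979 × 10.96 = 21.68 μm
  Mass loss = 21.68 μm × 7.14 g/cm³ = 154.8 g·m⁻²

D(19) = 155 g·m⁻²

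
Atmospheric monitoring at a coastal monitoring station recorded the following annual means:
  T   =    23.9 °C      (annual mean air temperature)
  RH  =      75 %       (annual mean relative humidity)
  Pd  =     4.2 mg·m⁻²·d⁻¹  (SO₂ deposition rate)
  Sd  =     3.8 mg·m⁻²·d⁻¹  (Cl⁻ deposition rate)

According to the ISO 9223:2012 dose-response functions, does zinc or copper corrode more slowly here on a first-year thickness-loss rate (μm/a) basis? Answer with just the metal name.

zinc: T>10 °C ⇒ hinge -0.071·(23.9−10) = -0.9869
  Pd branch = 0.0129·Pd^0.44·e^(0.046·RH+f) = 0.2848 μm/a
  Sd branch = 0.0175·Sd^0.57·e^(0.008·RH+0.085·T) = 0.5204 μm/a
  r_corr = 0.2848 + 0.5204 = 0.8052 μm/a
copper: f(T) = -0.080·(T−10) [T>10 °C] = -1.1120
  SO₂ term: 0.0053·4.2^0.26·exp(0.059·75-1.1120) = 0.2114
  Sd branch = 0.01025·Sd^0.27·e^(0.036·RH+0.049·T) = 0.7054 μm/a
  sum: 0.2114 + 0.7054 → r_corr = 0.9169 μm/a
Ordering by μm/a: copper (0.917) > zinc (0.805)

zinc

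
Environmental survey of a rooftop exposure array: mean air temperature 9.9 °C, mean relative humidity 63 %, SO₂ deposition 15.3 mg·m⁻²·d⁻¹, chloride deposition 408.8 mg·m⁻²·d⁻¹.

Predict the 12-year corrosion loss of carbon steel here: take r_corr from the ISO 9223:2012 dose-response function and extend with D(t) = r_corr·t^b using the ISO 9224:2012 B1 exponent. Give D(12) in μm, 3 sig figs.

carbon steel: T≤10 °C ⇒ hinge +0.150·(9.9−10) = -0.0150
  Pd branch = 1.77·Pd^0.52·e^(0.02·RH+f) = 25.39 μm/a
  Cl⁻ term: 0.102·408.8^0.62·exp(0.033·63+0.04·9.9) = 50.42
  sum: 25.39 + 50.42 → r_corr = 75.81 μm/a
Power-law: D(12) = r_corr · 12^0.523
  D(12) = 75.81 × 12^0.523 = 75.81 × 3.668 = 278.1 μm

D(12) = 278 μm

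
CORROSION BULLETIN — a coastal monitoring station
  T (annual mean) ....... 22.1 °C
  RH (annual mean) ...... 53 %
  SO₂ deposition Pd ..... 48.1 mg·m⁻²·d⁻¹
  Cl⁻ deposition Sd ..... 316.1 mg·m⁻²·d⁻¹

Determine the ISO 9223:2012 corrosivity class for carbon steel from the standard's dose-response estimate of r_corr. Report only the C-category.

carbon steel: T>10 °C ⇒ hinge -0.054·(22.1−10) = -0.6534
  sulphur-dioxide contribution → 19.92 μm/a
  chloride contribution → 50.35 μm/a
  total first-year rate 70.27 μm/a
70.3 μm/a falls in (50, 80] for carbon steel → category C4

C4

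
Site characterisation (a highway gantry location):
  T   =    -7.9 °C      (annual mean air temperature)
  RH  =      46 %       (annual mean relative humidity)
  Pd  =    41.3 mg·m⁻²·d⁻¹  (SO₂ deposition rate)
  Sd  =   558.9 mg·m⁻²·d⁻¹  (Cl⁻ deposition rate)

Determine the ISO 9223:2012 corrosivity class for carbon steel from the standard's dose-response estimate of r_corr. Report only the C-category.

C2

carbon steel: T≤10 °C ⇒ hinge +0.150·(-7.9−10) = -2.6850
  sulphur-dioxide contribution → 2.098 μm/a
  chloride contribution → 17.14 μm/a
  ⇒ r_corr(carbon steel) = 19.24 μm/a
ISO 9223 Table 2 (carbon steel): 1.3 < 19.2 ≤ 25 μm/a ⇒ C2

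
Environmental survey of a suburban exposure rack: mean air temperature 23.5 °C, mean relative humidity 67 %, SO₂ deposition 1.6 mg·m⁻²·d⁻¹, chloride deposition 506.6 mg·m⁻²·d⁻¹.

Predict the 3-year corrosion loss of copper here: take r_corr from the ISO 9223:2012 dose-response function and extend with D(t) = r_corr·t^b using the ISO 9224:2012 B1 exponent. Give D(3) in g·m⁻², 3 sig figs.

copper: f(T) = -0.080·(T−10) [T>10 °C] = -1.0800
  Pd branch = 0.0053·Pd^0.26·e^(0.059·RH+f) = 0.1059 μm/a
  Sd branch = 0.01025·Sd^0.27·e^(0.036·RH+0.049·T) = 1.944 μm/a
  r_corr = 0.1059 + 1.944 = 2.049 μm/a
ISO 9224: D(t) = r_corr · t^b with b = 0.667 (copper, B1)
  D(3) = 2.049 × 3^0.667 = 2.049 × 2.081 = 4.265 μm
  Mass loss = 4.265 μm × 8.96 g/cm³ = 38.21 g·m⁻²

D(3) = 38.2 g·m⁻²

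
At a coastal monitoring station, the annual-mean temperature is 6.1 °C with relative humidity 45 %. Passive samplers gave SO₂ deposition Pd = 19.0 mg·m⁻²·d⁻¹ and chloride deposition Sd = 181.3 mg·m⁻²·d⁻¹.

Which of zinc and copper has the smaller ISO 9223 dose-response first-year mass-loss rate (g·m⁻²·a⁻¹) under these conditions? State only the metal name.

copper

zinc: temperature factor f = +0.038·(-3.9) = -0.1482
  sulphur-dioxide contribution → 0.322 μm/a
  chloride contribution → 0.8163 μm/a
  ⇒ r_corr(zinc) = 1.138 μm/a
  mass loss = 1.138 μm/a × 7.14 g/cm³ = 8.128 g·m⁻²·a⁻¹
copper: f(T) = +0.126·(T−10) [T≤10 °C] = -0.4914
  sulphur-dioxide contribution → 0.09917 μm/a
  chloride contribution → 0.2844 μm/a
  ⇒ r_corr(copper) = 0.3835 μm/a
  mass loss = 0.3835 μm/a × 8.96 g/cm³ = 3.436 g·m⁻²·a⁻¹
Ordering by g·m⁻²·a⁻¹: zinc (8.13) > copper (3.44)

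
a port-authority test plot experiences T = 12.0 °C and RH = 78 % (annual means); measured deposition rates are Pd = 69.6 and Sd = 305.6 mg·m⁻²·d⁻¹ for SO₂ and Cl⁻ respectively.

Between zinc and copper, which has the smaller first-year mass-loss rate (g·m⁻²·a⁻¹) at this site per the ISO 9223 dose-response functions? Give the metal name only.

copper

zinc: T>10 °C ⇒ hinge -0.071·(12.0−10) = -0.1420
  Pd branch = 0.0129·Pd^0.44·e^(0.046·RH+f) = 2.618 μm/a
  Sd branch = 0.0175·Sd^0.57·e^(0.008·RH+0.085·T) = 2.363 μm/a
  sum: 2.618 + 2.363 → r_corr = 4.981 μm/a
  mass loss = 4.981 μm/a × 7.14 g/cm³ = 35.57 g·m⁻²·a⁻¹
copper: temperature factor f = -0.080·(2.0) = -0.1600
  Pd branch = 0.0053·Pd^0.26·e^(0.059·RH+f) = 1.357 μm/a
  Cl⁻ term: 0.01025·305.6^0.27·exp(0.036·78+0.049·12.0) = 1.434
  r_corr = 1.357 + 1.434 = 2.791 μm/a
  mass loss = 2.791 μm/a × 8.96 g/cm³ = 25.01 g·m⁻²·a⁻¹
Ordering by g·m⁻²·a⁻¹: zinc (35.6) > copper (25)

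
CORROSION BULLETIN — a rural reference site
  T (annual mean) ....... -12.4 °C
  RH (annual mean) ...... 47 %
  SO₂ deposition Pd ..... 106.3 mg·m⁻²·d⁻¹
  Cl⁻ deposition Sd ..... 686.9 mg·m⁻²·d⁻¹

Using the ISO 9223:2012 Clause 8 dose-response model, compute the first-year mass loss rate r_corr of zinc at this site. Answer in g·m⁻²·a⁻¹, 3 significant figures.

zinc: temperature factor f = +0.038·(-22.4) = -0.8512
  sulphur-dioxide contribution → 0.3729 μm/a
  chloride contribution → 0.3678 μm/a
  ⇒ r_corr(zinc) = 0.7407 μm/a
Convert to mass loss: 0.7407 μm/a × 7.14 g/cm³ = 5.288 g·m⁻²·a⁻¹

r_corr = 5.29 g·m⁻²·a⁻¹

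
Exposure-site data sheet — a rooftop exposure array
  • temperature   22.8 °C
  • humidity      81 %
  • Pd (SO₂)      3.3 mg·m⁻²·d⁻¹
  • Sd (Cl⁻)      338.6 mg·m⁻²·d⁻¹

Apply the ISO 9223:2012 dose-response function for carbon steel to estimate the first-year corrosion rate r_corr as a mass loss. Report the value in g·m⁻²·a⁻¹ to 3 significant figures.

carbon steel: T>10 °C ⇒ hinge -0.054·(22.8−10) = -0.6912
  Pd branch = 1.77·Pd^0.52·e^(0.02·RH+f) = 8.336 μm/a
  Sd branch = 0.102·Sd^0.62·e^(0.033·RH+0.04·T) = 136.1 μm/a
  sum: 8.336 + 136.1 → r_corr = 144.5 μm/a
Convert to mass loss: 144.5 μm/a × 7.85 g/cm³ = 1134 g·m⁻²·a⁻¹

r_corr = 1.13e+03 g·m⁻²·a⁻¹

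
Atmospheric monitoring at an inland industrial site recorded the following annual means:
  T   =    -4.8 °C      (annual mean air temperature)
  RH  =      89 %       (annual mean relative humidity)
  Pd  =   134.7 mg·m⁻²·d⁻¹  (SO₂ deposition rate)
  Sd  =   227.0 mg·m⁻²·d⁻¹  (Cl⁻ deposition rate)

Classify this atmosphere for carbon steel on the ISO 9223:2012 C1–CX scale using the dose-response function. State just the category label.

C4

carbon steel: T≤10 °C ⇒ hinge +0.150·(-4.8−10) = -2.2200
  Pd branch = 1.77·Pd^0.52·e^(0.02·RH+f) = 14.59 μm/a
  Cl⁻ term: 0.102·227.0^0.62·exp(0.033·89+0.04·-4.8) = 45.86
  sum: 14.59 + 45.86 → r_corr = 60.46 μm/a
ISO 9223 Table 2 (carbon steel): 50 < 60.5 ≤ 80 μm/a ⇒ C4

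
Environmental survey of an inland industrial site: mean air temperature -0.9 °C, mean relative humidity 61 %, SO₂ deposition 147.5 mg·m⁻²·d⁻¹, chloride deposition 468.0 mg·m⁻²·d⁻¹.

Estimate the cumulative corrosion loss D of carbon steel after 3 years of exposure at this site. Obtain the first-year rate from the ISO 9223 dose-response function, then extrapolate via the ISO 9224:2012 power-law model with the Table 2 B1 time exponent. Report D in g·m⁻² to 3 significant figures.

D(3) = 683 g·m⁻²

carbon steel: temperature factor f = +0.150·(-10.9) = -1.6350
  sulphur-dioxide contribution → 15.69 μm/a
  chloride contribution → 33.32 μm/a
  ⇒ r_corr(carbon steel) = 49.01 μm/a
Long-term exponent b (ISO 9224 Table 2, B1) = 0.523
  D(3) = 49.01 × 3^0.523 = 49.01 × 1.776 = 87.06 μm
  Mass loss = 87.06 μm × 7.85 g/cm³ = 683.4 g·m⁻²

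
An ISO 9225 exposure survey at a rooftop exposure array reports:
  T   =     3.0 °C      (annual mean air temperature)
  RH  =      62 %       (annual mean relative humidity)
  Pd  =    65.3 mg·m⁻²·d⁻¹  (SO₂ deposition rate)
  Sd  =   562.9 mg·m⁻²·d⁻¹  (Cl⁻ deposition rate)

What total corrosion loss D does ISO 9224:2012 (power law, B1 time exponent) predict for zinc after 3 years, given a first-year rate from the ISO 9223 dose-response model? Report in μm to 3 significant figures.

zinc: temperature factor f = +0.038·(-7.0) = -0.2660
  Pd branch = 0.0129·Pd^0.44·e^(0.046·RH+f) = 1.077 μm/a
  Sd branch = 0.0175·Sd^0.57·e^(0.008·RH+0.085·T) = 1.371 μm/a
  r_corr = 1.077 + 1.371 = 2.448 μm/a
ISO 9224: D(t) = r_corr · t^b with b = 0.813 (zinc, B1)
  D(3) = 2.448 × 3^0.813 = 2.448 × 2.443 = 5.98 μm

D(3) = 5.98 μm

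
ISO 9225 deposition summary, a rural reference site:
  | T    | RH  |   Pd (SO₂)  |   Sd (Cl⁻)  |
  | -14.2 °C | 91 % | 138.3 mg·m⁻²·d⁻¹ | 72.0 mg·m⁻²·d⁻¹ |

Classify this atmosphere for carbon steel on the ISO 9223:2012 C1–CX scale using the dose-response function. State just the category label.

carbon steel: T≤10 °C ⇒ hinge +0.150·(-14.2−10) = -3.6300
  Pd branch = 1.77·Pd^0.52·e^(0.02·RH+f) = 3.759 μm/a
  Sd branch = 0.102·Sd^0.62·e^(0.033·RH+0.04·T) = 16.51 μm/a
  r_corr = 3.759 + 16.51 = 20.27 μm/a
20.3 μm/a falls in (1.3, 25] for carbon steel → category C2

C2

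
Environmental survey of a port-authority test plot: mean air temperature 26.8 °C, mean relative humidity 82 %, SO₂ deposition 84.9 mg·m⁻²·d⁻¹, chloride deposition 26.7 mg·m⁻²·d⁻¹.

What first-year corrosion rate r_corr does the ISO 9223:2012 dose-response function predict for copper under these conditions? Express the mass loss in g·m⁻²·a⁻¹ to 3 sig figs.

copper: temperature factor f = -0.080·(16.8) = -1.3440
  sulphur-dioxide contribution → 0.5536 μm/a
  chloride contribution → 1.771 μm/a
  total first-year rate 2.325 μm/a
Convert to mass loss: 2.325 μm/a × 8.96 g/cm³ = 20.83 g·m⁻²·a⁻¹

r_corr = 20.8 g·m⁻²·a⁻¹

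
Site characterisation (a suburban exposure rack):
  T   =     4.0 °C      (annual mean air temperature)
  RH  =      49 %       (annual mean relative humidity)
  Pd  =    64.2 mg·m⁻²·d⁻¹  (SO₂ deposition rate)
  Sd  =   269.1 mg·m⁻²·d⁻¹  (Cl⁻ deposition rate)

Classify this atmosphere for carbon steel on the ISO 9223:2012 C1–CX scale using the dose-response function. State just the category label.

carbon steel: temperature factor f = +0.150·(-6.0) = -0.9000
  sulphur-dioxide contribution → 16.7 μm/a
  chloride contribution → 19.36 μm/a
  ⇒ r_corr(carbon steel) = 36.06 μm/a
ISO 9223 Table 2 (carbon steel): 25 < 36.1 ≤ 50 μm/a ⇒ C3

C3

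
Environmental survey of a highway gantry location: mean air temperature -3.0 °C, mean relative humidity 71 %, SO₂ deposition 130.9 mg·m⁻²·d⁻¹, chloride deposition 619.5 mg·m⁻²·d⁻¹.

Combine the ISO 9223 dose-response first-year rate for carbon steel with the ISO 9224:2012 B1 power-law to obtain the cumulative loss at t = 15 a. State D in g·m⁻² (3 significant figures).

D(15) = 2.07e+03 g·m⁻²

carbon steel: T≤10 °C ⇒ hinge +0.150·(-3.0−10) = -1.9500
  Pd branch = 1.77·Pd^0.52·e^(0.02·RH+f) = 13.14 μm/a
  Cl⁻ term: 0.102·619.5^0.62·exp(0.033·71+0.04·-3.0) = 50.71
  sum: 13.14 + 50.71 → r_corr = 63.85 μm/a
Long-term exponent b (ISO 9224 Table 2, B1) = 0.523
  D(15) = 63.85 × 15^0.523 = 63.85 × 4.122 = 263.2 μm
  Mass loss = 263.2 μm × 7.85 g/cm³ = 2066 g·m⁻²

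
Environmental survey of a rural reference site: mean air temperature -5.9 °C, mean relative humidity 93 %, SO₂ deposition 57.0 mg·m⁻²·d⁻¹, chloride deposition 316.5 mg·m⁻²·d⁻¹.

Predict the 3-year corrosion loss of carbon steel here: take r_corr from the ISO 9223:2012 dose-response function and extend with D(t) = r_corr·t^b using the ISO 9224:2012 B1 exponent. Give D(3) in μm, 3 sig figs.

carbon steel: T≤10 °C ⇒ hinge +0.150·(-5.9−10) = -2.3850
  Pd branch = 1.77·Pd^0.52·e^(0.02·RH+f) = 8.571 μm/a
  Cl⁻ term: 0.102·316.5^0.62·exp(0.033·93+0.04·-5.9) = 61.54
  sum: 8.571 + 61.54 → r_corr = 70.12 μm/a
Long-term exponent b (ISO 9224 Table 2, B1) = 0.523
  D(3) = 70.12 × 3^0.523 = 70.12 × 1.776 = 124.6 μm

D(3) = 125 μm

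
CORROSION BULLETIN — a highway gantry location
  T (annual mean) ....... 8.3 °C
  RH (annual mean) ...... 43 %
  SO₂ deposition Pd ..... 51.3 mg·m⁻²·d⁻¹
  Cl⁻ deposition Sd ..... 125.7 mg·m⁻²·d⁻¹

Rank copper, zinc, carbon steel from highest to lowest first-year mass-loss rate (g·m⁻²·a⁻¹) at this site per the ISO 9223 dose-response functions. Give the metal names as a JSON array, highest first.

["carbon steel", "zinc", "copper"]

copper: f(T) = +0.126·(T−10) [T≤10 °C] = -0.2142
  sulphur-dioxide contribution → 0.1506 μm/a
  chloride contribution → 0.267 μm/a
  ⇒ r_corr(copper) = 0.4175 μm/a
  mass loss = 0.4175 μm/a × 8.96 g/cm³ = 3.741 g·m⁻²·a⁻¹
zinc: temperature factor f = +0.038·(-1.7) = -0.0646
  sulphur-dioxide contribution → 0.4943 μm/a
  chloride contribution → 0.7861 μm/a
  ⇒ r_corr(zinc) = 1.28 μm/a
  mass loss = 1.28 μm/a × 7.14 g/cm³ = 9.142 g·m⁻²·a⁻¹
carbon steel: f(T) = +0.150·(T−10) [T≤10 °C] = -0.2550
  sulphur-dioxide contribution → 25.12 μm/a
  chloride contribution → 11.77 μm/a
  ⇒ r_corr(carbon steel) = 36.88 μm/a
  mass loss = 36.88 μm/a × 7.85 g/cm³ = 289.5 g·m⁻²·a⁻¹
Ordering by g·m⁻²·a⁻¹: carbon steel (290) > zinc (9.14) > copper (3.74)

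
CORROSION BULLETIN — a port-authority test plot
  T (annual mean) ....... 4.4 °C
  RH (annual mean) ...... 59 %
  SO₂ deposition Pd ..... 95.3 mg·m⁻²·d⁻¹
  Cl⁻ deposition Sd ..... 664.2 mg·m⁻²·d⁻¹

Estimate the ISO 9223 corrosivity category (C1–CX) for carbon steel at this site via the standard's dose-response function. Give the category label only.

carbon steel: T≤10 °C ⇒ hinge +0.150·(4.4−10) = -0.8400
  SO₂ term: 1.77·95.3^0.52·exp(0.02·59-0.8400) = 26.59
  Cl⁻ term: 0.102·664.2^0.62·exp(0.033·59+0.04·4.4) = 47.91
  r_corr = 26.59 + 47.91 = 74.5 μm/a
74.5 μm/a falls in (50, 80] for carbon steel → category C4

C4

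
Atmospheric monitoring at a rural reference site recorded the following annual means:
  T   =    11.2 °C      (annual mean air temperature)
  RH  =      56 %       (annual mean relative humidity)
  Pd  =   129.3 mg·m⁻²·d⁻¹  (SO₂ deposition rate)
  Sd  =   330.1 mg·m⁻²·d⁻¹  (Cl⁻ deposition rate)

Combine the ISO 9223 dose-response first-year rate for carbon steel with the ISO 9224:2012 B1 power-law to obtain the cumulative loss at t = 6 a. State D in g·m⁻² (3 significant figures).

D(6) = 2.02e+03 g·m⁻²

carbon steel: f(T) = -0.054·(T−10) [T>10 °C] = -0.0648
  Pd branch = 1.77·Pd^0.52·e^(0.02·RH+f) = 63.72 μm/a
  Sd branch = 0.102·Sd^0.62·e^(0.033·RH+0.04·T) = 36.92 μm/a
  r_corr = 63.72 + 36.92 = 100.6 μm/a
Long-term exponent b (ISO 9224 Table 2, B1) = 0.523
  D(6) = 100.6 × 6^0.523 = 100.6 × 2.553 = 256.9 μm
  Mass loss = 256.9 μm × 7.85 g/cm³ = 2017 g·m⁻²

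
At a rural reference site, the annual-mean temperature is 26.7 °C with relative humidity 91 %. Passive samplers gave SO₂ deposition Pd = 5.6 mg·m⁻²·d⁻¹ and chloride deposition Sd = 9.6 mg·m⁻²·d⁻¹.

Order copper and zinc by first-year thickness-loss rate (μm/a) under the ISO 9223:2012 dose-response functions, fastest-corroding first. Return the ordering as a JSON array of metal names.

copper: T>10 °C ⇒ hinge -0.080·(26.7−10) = -1.3360
  SO₂ term: 0.0053·5.6^0.26·exp(0.059·91-1.3360) = 0.4681
  Cl⁻ term: 0.01025·9.6^0.27·exp(0.036·91+0.049·26.7) = 1.849
  sum: 0.4681 + 1.849 → r_corr = 2.317 μm/a
zinc: T>10 °C ⇒ hinge -0.071·(26.7−10) = -1.1857
  SO₂ term: 0.0129·5.6^0.44·exp(0.046·91-1.1857) = 0.5531
  Cl⁻ term: 0.0175·9.6^0.57·exp(0.008·91+0.085·26.7) = 1.273
  r_corr = 0.5531 + 1.273 = 1.826 μm/a
Ordering by μm/a: copper (2.32) > zinc (1.83)

["copper", "zinc"]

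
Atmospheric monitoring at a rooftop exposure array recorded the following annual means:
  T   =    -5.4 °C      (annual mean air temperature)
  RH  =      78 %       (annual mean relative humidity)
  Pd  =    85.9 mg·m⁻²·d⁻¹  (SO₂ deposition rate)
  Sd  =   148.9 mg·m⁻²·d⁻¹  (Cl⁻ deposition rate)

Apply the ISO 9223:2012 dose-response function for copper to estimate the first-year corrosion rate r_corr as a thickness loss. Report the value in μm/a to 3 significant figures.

copper: T≤10 °C ⇒ hinge +0.126·(-5.4−10) = -1.9404
  Pd branch = 0.0053·Pd^0.26·e^(0.059·RH+f) = 0.2416 μm/a
  Cl⁻ term: 0.01025·148.9^0.27·exp(0.036·78+0.049·-5.4) = 0.5035
  r_corr = 0.2416 + 0.5035 = 0.7451 μm/a

r_corr = 0.745 μm/a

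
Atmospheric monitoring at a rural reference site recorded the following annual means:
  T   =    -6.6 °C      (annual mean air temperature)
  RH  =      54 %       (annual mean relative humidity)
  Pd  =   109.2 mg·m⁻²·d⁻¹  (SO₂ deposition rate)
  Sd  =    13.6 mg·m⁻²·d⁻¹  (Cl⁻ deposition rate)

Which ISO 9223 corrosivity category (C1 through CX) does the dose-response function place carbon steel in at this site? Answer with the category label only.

C2

carbon steel: temperature factor f = +0.150·(-16.6) = -2.4900
  Pd branch = 1.77·Pd^0.52·e^(0.02·RH+f) = 4.96 μm/a
  Cl⁻ term: 0.102·13.6^0.62·exp(0.033·54+0.04·-6.6) = 2.348
  sum: 4.96 + 2.348 → r_corr = 7.308 μm/a
7.31 μm/a falls in (1.3, 25] for carbon steel → category C2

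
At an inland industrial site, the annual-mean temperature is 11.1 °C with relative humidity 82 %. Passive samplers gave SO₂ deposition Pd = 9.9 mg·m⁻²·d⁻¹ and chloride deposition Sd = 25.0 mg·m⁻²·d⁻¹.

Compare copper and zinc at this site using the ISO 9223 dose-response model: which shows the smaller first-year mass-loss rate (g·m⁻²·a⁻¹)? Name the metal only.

zinc

copper: temperature factor f = -0.080·(1.1) = -0.0880
  Pd branch = 0.0053·Pd^0.26·e^(0.059·RH+f) = 1.112 μm/a
  Cl⁻ term: 0.01025·25.0^0.27·exp(0.036·82+0.049·11.1) = 0.8062
  sum: 1.112 + 0.8062 → r_corr = 1.918 μm/a
  mass loss = 1.918 μm/a × 8.96 g/cm³ = 17.19 g·m⁻²·a⁻¹
zinc: T>10 °C ⇒ hinge -0.071·(11.1−10) = -0.0781
  Pd branch = 0.0129·Pd^0.44·e^(0.046·RH+f) = 1.422 μm/a
  Sd branch = 0.0175·Sd^0.57·e^(0.008·RH+0.085·T) = 0.5426 μm/a
  sum: 1.422 + 0.5426 → r_corr = 1.965 μm/a
  mass loss = 1.965 μm/a × 7.14 g/cm³ = 14.03 g·m⁻²·a⁻¹
Ordering by g·m⁻²·a⁻¹: copper (17.2) > zinc (14)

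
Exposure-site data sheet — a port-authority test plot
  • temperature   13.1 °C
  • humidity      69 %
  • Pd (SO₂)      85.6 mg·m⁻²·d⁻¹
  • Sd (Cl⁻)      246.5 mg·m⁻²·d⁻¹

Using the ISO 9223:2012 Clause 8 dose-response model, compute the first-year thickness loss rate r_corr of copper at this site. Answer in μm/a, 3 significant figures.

r_corr = 1.80 μm/a

copper: f(T) = -0.080·(T−10) [T>10 °C] = -0.2480
  SO₂ term: 0.0053·85.6^0.26·exp(0.059·69-0.2480) = 0.771
  Sd branch = 0.01025·Sd^0.27·e^(0.036·RH+0.049·T) = 1.033 μm/a
  sum: 0.771 + 1.033 → r_corr = 1.804 μm/a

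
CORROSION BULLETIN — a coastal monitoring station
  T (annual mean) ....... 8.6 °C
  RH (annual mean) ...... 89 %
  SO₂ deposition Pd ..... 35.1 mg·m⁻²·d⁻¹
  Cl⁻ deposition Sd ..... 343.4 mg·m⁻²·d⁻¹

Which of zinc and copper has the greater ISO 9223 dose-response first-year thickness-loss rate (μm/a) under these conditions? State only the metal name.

zinc

zinc: temperature factor f = +0.038·(-1.4) = -0.0532
  SO₂ term: 0.0129·35.1^0.44·exp(0.046·89-0.0532) = 3.511
  Sd branch = 0.0175·Sd^0.57·e^(0.008·RH+0.085·T) = 2.066 μm/a
  r_corr = 3.511 + 2.066 = 5.577 μm/a
copper: T≤10 °C ⇒ hinge +0.126·(8.6−10) = -0.1764
  Pd branch = 0.0053·Pd^0.26·e^(0.059·RH+f) = 2.138 μm/a
  Sd branch = 0.01025·Sd^0.27·e^(0.036·RH+0.049·T) = 1.862 μm/a
  r_corr = 2.138 + 1.862 = 3.999 μm/a
Ordering by μm/a: zinc (5.58) > copper (4)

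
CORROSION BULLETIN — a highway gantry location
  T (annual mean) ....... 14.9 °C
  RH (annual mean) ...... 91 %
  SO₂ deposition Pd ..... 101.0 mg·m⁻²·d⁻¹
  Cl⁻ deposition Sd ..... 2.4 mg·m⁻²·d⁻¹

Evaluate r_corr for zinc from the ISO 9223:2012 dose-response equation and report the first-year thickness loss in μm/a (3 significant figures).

zinc: temperature factor f = -0.071·(4.9) = -0.3479
  SO₂ term: 0.0129·101.0^0.44·exp(0.046·91-0.3479) = 4.564
  Cl⁻ term: 0.0175·2.4^0.57·exp(0.008·91+0.085·14.9) = 0.2118
  sum: 4.564 + 0.2118 → r_corr = 4.776 μm/a

r_corr = 4.78 μm/a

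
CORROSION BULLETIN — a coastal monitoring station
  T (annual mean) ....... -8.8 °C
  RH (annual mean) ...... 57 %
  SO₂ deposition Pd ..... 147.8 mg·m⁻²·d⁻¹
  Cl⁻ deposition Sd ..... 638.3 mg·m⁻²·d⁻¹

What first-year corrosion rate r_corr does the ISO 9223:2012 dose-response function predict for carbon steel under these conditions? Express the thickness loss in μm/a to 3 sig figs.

carbon steel: T≤10 °C ⇒ hinge +0.150·(-8.8−10) = -2.8200
  SO₂ term: 1.77·147.8^0.52·exp(0.02·57-2.8200) = 4.432
  Sd branch = 0.102·Sd^0.62·e^(0.033·RH+0.04·T) = 25.81 μm/a
  r_corr = 4.432 + 25.81 = 30.24 μm/a

r_corr = 30.2 μm/a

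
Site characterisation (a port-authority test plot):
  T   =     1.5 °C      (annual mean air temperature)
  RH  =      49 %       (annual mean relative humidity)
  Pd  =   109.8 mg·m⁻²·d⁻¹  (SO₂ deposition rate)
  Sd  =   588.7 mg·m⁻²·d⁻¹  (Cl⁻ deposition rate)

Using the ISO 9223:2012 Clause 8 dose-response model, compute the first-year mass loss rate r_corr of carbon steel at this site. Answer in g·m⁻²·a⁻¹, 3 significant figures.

r_corr = 342 g·m⁻²·a⁻¹

carbon steel: f(T) = +0.150·(T−10) [T≤10 °C] = -1.2750
  Pd branch = 1.77·Pd^0.52·e^(0.02·RH+f) = 15.17 μm/a
  Sd branch = 0.102·Sd^0.62·e^(0.033·RH+0.04·T) = 28.46 μm/a
  sum: 15.17 + 28.46 → r_corr = 43.63 μm/a
Convert to mass loss: 43.63 μm/a × 7.85 g/cm³ = 342.5 g·m⁻²·a⁻¹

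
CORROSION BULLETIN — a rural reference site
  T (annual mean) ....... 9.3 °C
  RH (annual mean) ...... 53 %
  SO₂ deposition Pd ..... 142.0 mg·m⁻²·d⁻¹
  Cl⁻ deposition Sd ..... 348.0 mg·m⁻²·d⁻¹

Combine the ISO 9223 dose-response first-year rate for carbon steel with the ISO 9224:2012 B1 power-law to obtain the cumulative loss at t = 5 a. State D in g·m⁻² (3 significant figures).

carbon steel: temperature factor f = +0.150·(-0.7) = -0.1050
  SO₂ term: 1.77·142.0^0.52·exp(0.02·53-0.1050) = 60.52
  Sd branch = 0.102·Sd^0.62·e^(0.033·RH+0.04·T) = 32.03 μm/a
  r_corr = 60.52 + 32.03 = 92.55 μm/a
ISO 9224: D(t) = r_corr · t^b with b = 0.523 (carbon steel, B1)
  D(5) = 92.55 × 5^0.523 = 92.55 × 2.32 = 214.8 μm
  Mass loss = 214.8 μm × 7.85 g/cm³ = 1686 g·m⁻²

D(5) = 1.69e+03 g·m⁻²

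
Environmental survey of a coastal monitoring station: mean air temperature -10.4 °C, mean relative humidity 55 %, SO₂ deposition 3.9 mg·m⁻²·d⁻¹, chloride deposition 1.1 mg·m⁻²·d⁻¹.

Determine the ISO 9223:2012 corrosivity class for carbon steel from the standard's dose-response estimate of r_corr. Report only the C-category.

C1

carbon steel: f(T) = +0.150·(T−10) [T≤10 °C] = -3.0600
  sulphur-dioxide contribution → 0.506 μm/a
  chloride contribution → 0.4384 μm/a
  ⇒ r_corr(carbon steel) = 0.9443 μm/a
Category bounds: 0…1.3 μm/a bracket r_corr ⇒ C1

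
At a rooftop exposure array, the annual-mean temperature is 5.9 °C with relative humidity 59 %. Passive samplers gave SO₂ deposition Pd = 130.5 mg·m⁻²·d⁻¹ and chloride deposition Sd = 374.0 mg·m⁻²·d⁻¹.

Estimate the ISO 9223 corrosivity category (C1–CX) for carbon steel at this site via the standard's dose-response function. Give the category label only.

carbon steel: f(T) = +0.150·(T−10) [T≤10 °C] = -0.6150
  SO₂ term: 1.77·130.5^0.52·exp(0.02·59-0.6150) = 39.22
  Sd branch = 0.102·Sd^0.62·e^(0.033·RH+0.04·T) = 35.63 μm/a
  sum: 39.22 + 35.63 → r_corr = 74.85 μm/a
ISO 9223 Table 2 (carbon steel): 50 < 74.8 ≤ 80 μm/a ⇒ C4

C4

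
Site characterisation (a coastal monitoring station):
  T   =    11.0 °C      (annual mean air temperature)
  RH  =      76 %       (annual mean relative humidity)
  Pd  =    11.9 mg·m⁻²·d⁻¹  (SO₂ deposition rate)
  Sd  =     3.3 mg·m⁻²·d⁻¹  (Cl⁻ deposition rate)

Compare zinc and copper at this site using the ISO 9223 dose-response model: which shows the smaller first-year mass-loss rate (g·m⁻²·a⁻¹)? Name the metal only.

zinc: T>10 °C ⇒ hinge -0.071·(11.0−10) = -0.0710
  sulphur-dioxide contribution → 1.178 μm/a
  chloride contribution → 0.1617 μm/a
  ⇒ r_corr(zinc) = 1.34 μm/a
  mass loss = 1.34 μm/a × 7.14 g/cm³ = 9.568 g·m⁻²·a⁻¹
copper: temperature factor f = -0.080·(1.0) = -0.0800
  sulphur-dioxide contribution → 0.8252 μm/a
  chloride contribution → 0.3741 μm/a
  ⇒ r_corr(copper) = 1.199 μm/a
  mass loss = 1.199 μm/a × 8.96 g/cm³ = 10.75 g·m⁻²·a⁻¹
Ordering by g·m⁻²·a⁻¹: copper (10.7) > zinc (9.57)

zinc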